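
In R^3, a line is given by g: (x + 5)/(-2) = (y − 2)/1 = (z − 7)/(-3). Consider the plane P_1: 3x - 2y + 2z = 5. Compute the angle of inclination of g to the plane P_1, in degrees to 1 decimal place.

65.2

g has direction (-2, 1, -3) through (-5, 2, 7).
sin θ = |n·v| / (|n||v|) = |-14| / (√17 · √14) = 0.90749.
θ ≈ 65.2°.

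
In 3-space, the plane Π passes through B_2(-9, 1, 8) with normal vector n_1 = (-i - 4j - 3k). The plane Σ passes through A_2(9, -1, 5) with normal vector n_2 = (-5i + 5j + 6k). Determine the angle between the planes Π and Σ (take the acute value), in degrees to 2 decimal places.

Π: n_1·r = n_1·B_2 gives -x - 4y - 3z = -19.
Σ: n_2·r = n_2·A_2 gives -5x + 5y + 6z = -20.
cos θ = |n₁·n₂| / (|n₁||n₂|) = |-33| / (√26 · √86).
θ = arccos(0.69788) ≈ 45.74°.

45.74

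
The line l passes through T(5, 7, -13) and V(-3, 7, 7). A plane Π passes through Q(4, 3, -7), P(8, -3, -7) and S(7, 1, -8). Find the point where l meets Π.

(3, 7, -8)

A direction vector for l is V − T = (-8, 0, 20).
QP = (4, -6, 0), QS = (3, -2, -1); a normal to Π is QP × QS = (6, 4, 10).
Using Q: Π has equation 6x + 4y + 10z = -34.
Substitute r = (5, 7, -13) + t(-8, 0, 20) into the plane: -72 + 152t = -34, so t = 1/4.
Intersection: (5, 7, -13) + (1/4)·(-8, 0, 20) = (3, 7, -8).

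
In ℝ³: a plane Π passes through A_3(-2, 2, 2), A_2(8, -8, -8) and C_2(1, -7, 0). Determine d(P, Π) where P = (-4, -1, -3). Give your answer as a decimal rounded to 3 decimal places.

A_3A_2 = (10, -10, -10), A_3C_2 = (3, -9, -2); a normal to Π is A_3A_2 × A_3C_2 = (-70, -10, -60).
Using A_3: Π has equation -70x - 10y - 60z = 0.
n·P − d = (-70)·(-4) + (-10)·(-1) + (-60)·(-3) − 0 = 470; |n| = √8600.
Distance = |470| / √8600 = 470/√8600 ≈ 5.068.

5.068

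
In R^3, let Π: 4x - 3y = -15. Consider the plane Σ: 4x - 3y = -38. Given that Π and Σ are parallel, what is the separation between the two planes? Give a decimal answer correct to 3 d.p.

Same normal n = (4, -3, 0) with |n| = √25; distance = |-15 − (-38)| / |n| = 23/√25 ≈ 4.600.

4.600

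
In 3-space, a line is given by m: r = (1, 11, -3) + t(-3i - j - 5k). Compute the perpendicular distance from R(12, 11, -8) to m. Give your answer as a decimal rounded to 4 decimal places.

Taking (1, 11, -3) on m with direction v = (-3, -1, -5): w = R − (1, 11, -3) = (11, 0, -5), and w × v = (-5, 70, -11).
Distance = |w × v| / |v| = √5046 / √35 ≈ 12.0071.

12.0071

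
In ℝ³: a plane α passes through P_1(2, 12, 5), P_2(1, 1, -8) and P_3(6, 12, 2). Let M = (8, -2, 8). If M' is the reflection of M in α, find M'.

P_1P_2 = (-1, -11, -13), P_1P_3 = (4, 0, -3); a normal to α is P_1P_2 × P_1P_3 = (33, -55, 44).
Using P_1: α has equation 33x - 55y + 44z = -374.
λ = (n·M − d)/|n|² = (726 − (-374))/6050 = 2/11.
Reflection = M − 2λn = (8, -2, 8) − (4/11)·(33, -55, 44) = (-4, 18, -8).

(-4, 18, -8)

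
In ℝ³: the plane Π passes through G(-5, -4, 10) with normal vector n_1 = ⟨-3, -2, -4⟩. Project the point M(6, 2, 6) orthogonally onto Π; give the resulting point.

(3, 0, 2)

Π: n_1·r = n_1·G gives -3x - 2y - 4z = -17.
Foot = M − λn with λ = (n·M − d)/|n|² = (-46 − (-17))/29 = -1.
Foot = (6, 2, 6) − (-1)·(-3, -2, -4) = (3, 0, 2).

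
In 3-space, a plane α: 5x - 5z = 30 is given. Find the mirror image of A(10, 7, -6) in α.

λ = (n·A − d)/|n|² = (80 − 30)/50 = 1.
Reflection = A − 2λn = (10, 7, -6) − 2·(5, 0, -5) = (0, 7, 4).

(0, 7, 4)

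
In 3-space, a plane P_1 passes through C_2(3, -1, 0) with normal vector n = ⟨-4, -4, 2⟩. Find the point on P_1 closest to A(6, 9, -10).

P_1: n·r = n·C_2 gives -4x - 4y + 2z = -8.
Foot = A − λn with λ = (n·A − d)/|n|² = (-80 − (-8))/36 = -2.
Foot = (6, 9, -10) − (-2)·(-4, -4, 2) = (-2, 1, -6).

(-2, 1, -6)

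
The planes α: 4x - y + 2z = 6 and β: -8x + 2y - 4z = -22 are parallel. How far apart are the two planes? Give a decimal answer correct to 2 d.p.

1.09

Rescale β by 1/(-2): 4x - y + 2z = 11. Then distance = |6 − 11| / √21 ≈ 1.09.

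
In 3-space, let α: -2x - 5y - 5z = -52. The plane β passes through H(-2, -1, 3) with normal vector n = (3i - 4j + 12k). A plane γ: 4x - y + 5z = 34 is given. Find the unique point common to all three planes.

β: n·r = n·H gives 3x - 4y + 12z = 34.
Solving the 3×3 linear system -2x - 5y - 5z = -52, 3x - 4y + 12z = 34, 4x - y + 5z = 34 (e.g. by elimination or Cramer's rule, determinant = -214) gives (6, 5, 3).

(6, 5, 3)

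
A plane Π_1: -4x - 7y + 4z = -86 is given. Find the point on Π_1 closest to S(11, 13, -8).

(7, 6, -4)

Foot = S − λn with λ = (n·S − d)/|n|² = (-167 − (-86))/81 = -1.
Foot = (11, 13, -8) − (-1)·(-4, -7, 4) = (7, 6, -4).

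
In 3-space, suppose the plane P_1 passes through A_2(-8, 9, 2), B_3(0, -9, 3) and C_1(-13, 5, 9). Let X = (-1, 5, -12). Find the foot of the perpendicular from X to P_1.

A_2B_3 = (8, -18, 1), A_2C_1 = (-5, -4, 7); a normal to P_1 is A_2B_3 × A_2C_1 = (-122, -61, -122).
Using A_2: P_1 has equation -122x - 61y - 122z = 183.
Foot = X − λn with λ = (n·X − d)/|n|² = (1281 − 183)/33489 = 2/61.
Foot = (-1, 5, -12) − (2/61)·(-122, -61, -122) = (3, 7, -8).

(3, 7, -8)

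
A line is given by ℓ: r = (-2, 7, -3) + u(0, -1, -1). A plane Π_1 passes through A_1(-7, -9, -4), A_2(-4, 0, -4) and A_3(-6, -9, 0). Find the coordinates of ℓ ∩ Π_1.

(-2, 6, -4)

A_1A_2 = (3, 9, 0), A_1A_3 = (1, 0, 4); a normal to Π_1 is A_1A_2 × A_1A_3 = (36, -12, -9).
Using A_1: Π_1 has equation 36x - 12y - 9z = -108.
Substitute r = (-2, 7, -3) + t(0, -1, -1) into the plane: -129 + 21t = -108, so t = 1.
Intersection: (-2, 7, -3) + 1·(0, -1, -1) = (-2, 6, -4).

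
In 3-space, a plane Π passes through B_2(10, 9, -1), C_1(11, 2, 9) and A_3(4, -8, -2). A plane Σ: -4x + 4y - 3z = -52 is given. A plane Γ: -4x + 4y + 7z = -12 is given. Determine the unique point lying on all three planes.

(8, -2, 4)

B_2C_1 = (1, -7, 10), B_2A_3 = (-6, -17, -1); a normal to Π is B_2C_1 × B_2A_3 = (177, -59, -59).
Using B_2: Π has equation 177x - 59y - 59z = 1298.
Solving the 3×3 linear system 177x - 59y - 59z = 1298, -4x + 4y - 3z = -52, -4x + 4y + 7z = -12 (e.g. by elimination or Cramer's rule, determinant = 4720) gives (8, -2, 4).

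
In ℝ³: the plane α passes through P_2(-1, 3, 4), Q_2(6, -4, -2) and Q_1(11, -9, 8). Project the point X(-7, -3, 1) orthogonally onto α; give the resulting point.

P_2Q_2 = (7, -7, -6), P_2Q_1 = (12, -12, 4); a normal to α is P_2Q_2 × P_2Q_1 = (-100, -100, 0).
Using P_2: α has equation -100x - 100y = -200.
Foot = X − λn with λ = (n·X − d)/|n|² = (1000 − (-200))/20000 = 3/50.
Foot = (-7, -3, 1) − (3/50)·(-100, -100, 0) = (-1, 3, 1).

(-1, 3, 1)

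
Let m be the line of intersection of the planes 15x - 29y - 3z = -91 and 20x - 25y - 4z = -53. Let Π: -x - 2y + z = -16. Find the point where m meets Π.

(3, 5, -3)

Direction of m: (15, -29, -3) × (20, -25, -4) = (41, 0, 205).
A point on m: solving the two plane equations with x = 5 gives (5, 5, 7).
Substitute r = (5, 5, 7) + t(41, 0, 205) into the plane: -8 + 164t = -16, so t = -2/41.
Intersection: (5, 5, 7) + (-2/41)·(41, 0, 205) = (3, 5, -3).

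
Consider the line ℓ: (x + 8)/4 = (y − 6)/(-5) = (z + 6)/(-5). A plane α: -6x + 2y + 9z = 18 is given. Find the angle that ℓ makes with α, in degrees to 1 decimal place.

ℓ has direction (4, -5, -5) through (-8, 6, -6).
sin θ = |n·v| / (|n||v|) = |-79| / (√121 · √66) = 0.88402.
θ ≈ 62.1°.

62.1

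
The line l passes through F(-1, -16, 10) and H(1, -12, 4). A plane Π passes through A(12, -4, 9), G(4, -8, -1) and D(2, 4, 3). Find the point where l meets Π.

(3, -8, -2)

A direction vector for l is H − F = (2, 4, -6).
AG = (-8, -4, -10), AD = (-10, 8, -6); a normal to Π is AG × AD = (104, 52, -104).
Using A: Π has equation 104x + 52y - 104z = 104.
Substitute r = (-1, -16, 10) + t(2, 4, -6) into the plane: -1976 + 1040t = 104, so t = 2.
Intersection: (-1, -16, 10) + 2·(2, 4, -6) = (3, -8, -2).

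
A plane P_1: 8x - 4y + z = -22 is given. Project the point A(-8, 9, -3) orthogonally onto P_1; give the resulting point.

(0, 5, -2)

Foot = A − λn with λ = (n·A − d)/|n|² = (-103 − (-22))/81 = -1.
Foot = (-8, 9, -3) − (-1)·(8, -4, 1) = (0, 5, -2).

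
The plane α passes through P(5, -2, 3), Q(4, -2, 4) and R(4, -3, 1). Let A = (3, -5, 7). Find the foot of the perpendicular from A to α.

PQ = (-1, 0, 1), PR = (-1, -1, -2); a normal to α is PQ × PR = (1, -3, 1).
Using P: α has equation x - 3y + z = 14.
Foot = A − λn with λ = (n·A − d)/|n|² = (25 − 14)/11 = 1.
Foot = (3, -5, 7) − 1·(1, -3, 1) = (2, -2, 6).

(2, -2, 6)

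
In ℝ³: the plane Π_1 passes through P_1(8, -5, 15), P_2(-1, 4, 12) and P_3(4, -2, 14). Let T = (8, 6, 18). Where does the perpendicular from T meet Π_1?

P_1P_2 = (-9, 9, -3), P_1P_3 = (-4, 3, -1); a normal to Π_1 is P_1P_2 × P_1P_3 = (0, 3, 9).
Using P_1: Π_1 has equation 3y + 9z = 120.
Foot = T − λn with λ = (n·T − d)/|n|² = (180 − 120)/90 = 2/3.
Foot = (8, 6, 18) − (2/3)·(0, 3, 9) = (8, 4, 12).

(8, 4, 12)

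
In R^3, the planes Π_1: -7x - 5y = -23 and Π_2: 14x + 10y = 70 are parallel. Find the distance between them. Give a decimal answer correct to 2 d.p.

Rescale Π_2 by 1/(-2): -7x - 5y = -35. Then distance = |-23 − (-35)| / √74 ≈ 1.39.

1.39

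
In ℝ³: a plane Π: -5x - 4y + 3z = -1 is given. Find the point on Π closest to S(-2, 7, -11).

Foot = S − λn with λ = (n·S − d)/|n|² = (-51 − (-1))/50 = -1.
Foot = (-2, 7, -11) − (-1)·(-5, -4, 3) = (-7, 3, -8).

(-7, 3, -8)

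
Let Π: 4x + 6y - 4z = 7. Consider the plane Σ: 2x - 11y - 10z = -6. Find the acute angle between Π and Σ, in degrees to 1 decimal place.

81.6

cos θ = |n₁·n₂| / (|n₁||n₂|) = |-18| / (√68 · √225).
θ = arccos(0.14552) ≈ 81.6°.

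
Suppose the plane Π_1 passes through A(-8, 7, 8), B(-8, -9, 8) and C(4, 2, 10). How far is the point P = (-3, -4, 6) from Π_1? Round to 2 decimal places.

2.79

AB = (0, -16, 0), AC = (12, -5, 2); a normal to Π_1 is AB × AC = (-32, 0, 192).
Using A: Π_1 has equation -32x + 192z = 1792.
n·P − d = (-32)·(-3) + (0)·(-4) + (192)·(6) − 1792 = -544; |n| = √37888.
Distance = |-544| / √37888 = 544/√37888 ≈ 2.79.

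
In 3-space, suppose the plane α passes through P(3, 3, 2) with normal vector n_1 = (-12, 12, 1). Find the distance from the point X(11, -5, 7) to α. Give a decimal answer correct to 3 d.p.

11.000

α: n_1·r = n_1·P gives -12x + 12y + z = 2.
n·X − d = (-12)·(11) + (12)·(-5) + (1)·(7) − 2 = -187; |n| = √289.
Distance = |-187| / √289 = 187/√289 ≈ 11.000.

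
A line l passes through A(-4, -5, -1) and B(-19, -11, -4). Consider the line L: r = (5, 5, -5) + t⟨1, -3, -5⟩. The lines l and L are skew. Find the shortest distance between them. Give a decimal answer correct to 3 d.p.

A direction vector for l is B − A = (-15, -6, -3).
Common perpendicular direction n = (-15, -6, -3) × (1, -3, -5) = (21, -78, 51).
With w = (5, 5, -5) − (-4, -5, -1) = (9, 10, -4), w · n = -795.
Distance = |w · n| / |n| = |-795| / √9126 ≈ 8.322.

8.322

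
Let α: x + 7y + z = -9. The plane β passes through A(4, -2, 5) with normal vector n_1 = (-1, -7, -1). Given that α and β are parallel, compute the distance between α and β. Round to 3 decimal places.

β: n_1·r = n_1·A gives -x - 7y - z = 5.
Rescale β by 1/(-1): x + 7y + z = -5. Then distance = |-9 − (-5)| / √51 ≈ 0.560.

0.560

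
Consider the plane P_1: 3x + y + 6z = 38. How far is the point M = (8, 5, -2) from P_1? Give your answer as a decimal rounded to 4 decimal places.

3.0963

n·M − d = (3)·(8) + (1)·(5) + (6)·(-2) − 38 = -21; |n| = √46.
Distance = |-21| / √46 = 21/√46 ≈ 3.0963.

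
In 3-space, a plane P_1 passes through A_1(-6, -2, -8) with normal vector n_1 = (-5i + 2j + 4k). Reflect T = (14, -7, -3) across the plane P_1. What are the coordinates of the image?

(-6, 1, 13)

P_1: n_1·r = n_1·A_1 gives -5x + 2y + 4z = -6.
λ = (n·T − d)/|n|² = (-96 − (-6))/45 = -2.
Reflection = T − 2λn = (14, -7, -3) − (-4)·(-5, 2, 4) = (-6, 1, 13).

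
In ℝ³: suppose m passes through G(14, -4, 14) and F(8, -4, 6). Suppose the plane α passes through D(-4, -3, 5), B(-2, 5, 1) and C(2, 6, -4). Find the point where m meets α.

(2, -4, -2)

A direction vector for m is F − G = (-6, 0, -8).
DB = (2, 8, -4), DC = (6, 9, -9); a normal to α is DB × DC = (-36, -6, -30).
Using D: α has equation -36x - 6y - 30z = 12.
Substitute r = (14, -4, 14) + t(-6, 0, -8) into the plane: -900 + 456t = 12, so t = 2.
Intersection: (14, -4, 14) + 2·(-6, 0, -8) = (2, -4, -2).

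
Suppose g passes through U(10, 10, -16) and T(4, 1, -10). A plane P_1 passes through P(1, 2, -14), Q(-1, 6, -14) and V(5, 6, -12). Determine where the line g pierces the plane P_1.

A direction vector for g is T − U = (-6, -9, 6).
PQ = (-2, 4, 0), PV = (4, 4, 2); a normal to P_1 is PQ × PV = (8, 4, -24).
Using P: P_1 has equation 8x + 4y - 24z = 352.
Substitute r = (10, 10, -16) + t(-6, -9, 6) into the plane: 504 + (-228)t = 352, so t = 2/3.
Intersection: (10, 10, -16) + (2/3)·(-6, -9, 6) = (6, 4, -12).

(6, 4, -12)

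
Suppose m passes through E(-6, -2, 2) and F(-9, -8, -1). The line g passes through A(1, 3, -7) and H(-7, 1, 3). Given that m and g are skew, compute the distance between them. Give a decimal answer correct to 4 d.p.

A direction vector for m is F − E = (-3, -6, -3).
A direction vector for g is H − A = (-8, -2, 10).
Common perpendicular direction n = (-3, -6, -3) × (-8, -2, 10) = (-66, 54, -42).
With w = (1, 3, -7) − (-6, -2, 2) = (7, 5, -9), w · n = 186.
Distance = |w · n| / |n| = |186| / √9036 ≈ 1.9567.

1.9567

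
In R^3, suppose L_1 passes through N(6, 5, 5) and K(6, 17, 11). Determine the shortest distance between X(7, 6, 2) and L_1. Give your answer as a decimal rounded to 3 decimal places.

A direction vector for L_1 is K − N = (0, 12, 6).
Taking (6, 5, 5) on L_1 with direction v = (0, 12, 6): w = X − (6, 5, 5) = (1, 1, -3), and w × v = (42, -6, 12).
Distance = |w × v| / |v| = √1944 / √180 ≈ 3.286.

3.286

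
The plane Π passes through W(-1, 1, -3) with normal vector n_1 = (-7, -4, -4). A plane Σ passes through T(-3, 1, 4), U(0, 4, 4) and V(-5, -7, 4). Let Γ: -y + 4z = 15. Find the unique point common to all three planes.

(-5, 1, 4)

Π: n_1·r = n_1·W gives -7x - 4y - 4z = 15.
TU = (3, 3, 0), TV = (-2, -8, 0); a normal to Σ is TU × TV = (0, 0, -18).
Using T: Σ has equation -18z = -72.
Solving the 3×3 linear system -7x - 4y - 4z = 15, -18z = -72, -y + 4z = 15 (e.g. by elimination or Cramer's rule, determinant = 126) gives (-5, 1, 4).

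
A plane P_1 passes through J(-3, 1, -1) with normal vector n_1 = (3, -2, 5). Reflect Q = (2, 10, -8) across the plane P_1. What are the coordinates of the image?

(8, 6, 2)

P_1: n_1·r = n_1·J gives 3x - 2y + 5z = -16.
λ = (n·Q − d)/|n|² = (-54 − (-16))/38 = -1.
Reflection = Q − 2λn = (2, 10, -8) − (-2)·(3, -2, 5) = (8, 6, 2).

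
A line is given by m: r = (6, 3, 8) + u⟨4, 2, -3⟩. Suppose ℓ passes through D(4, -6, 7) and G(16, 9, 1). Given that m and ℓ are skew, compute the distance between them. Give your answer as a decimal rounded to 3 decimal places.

0.119

A direction vector for ℓ is G − D = (12, 15, -6).
Common perpendicular direction n = (4, 2, -3) × (12, 15, -6) = (33, -12, 36).
With w = (4, -6, 7) − (6, 3, 8) = (-2, -9, -1), w · n = 6.
Distance = |w · n| / |n| = |6| / √2529 ≈ 0.119.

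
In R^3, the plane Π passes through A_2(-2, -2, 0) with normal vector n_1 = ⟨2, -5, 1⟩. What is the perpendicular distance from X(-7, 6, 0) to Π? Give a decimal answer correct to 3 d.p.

Π: n_1·r = n_1·A_2 gives 2x - 5y + z = 6.
n·X − d = (2)·(-7) + (-5)·(6) + (1)·(0) − 6 = -50; |n| = √30.
Distance = |-50| / √30 = 50/√30 ≈ 9.129.

9.129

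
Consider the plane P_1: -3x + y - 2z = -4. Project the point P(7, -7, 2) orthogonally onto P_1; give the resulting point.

Foot = P − λn with λ = (n·P − d)/|n|² = (-32 − (-4))/14 = -2.
Foot = (7, -7, 2) − (-2)·(-3, 1, -2) = (1, -5, -2).

(1, -5, -2)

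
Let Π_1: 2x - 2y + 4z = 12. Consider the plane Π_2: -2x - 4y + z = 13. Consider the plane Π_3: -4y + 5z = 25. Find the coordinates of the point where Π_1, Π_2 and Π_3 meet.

Solving the 3×3 linear system 2x - 2y + 4z = 12, -2x - 4y + z = 13, -4y + 5z = 25 (e.g. by elimination or Cramer's rule, determinant = -20) gives (-4, 0, 5).

(-4, 0, 5)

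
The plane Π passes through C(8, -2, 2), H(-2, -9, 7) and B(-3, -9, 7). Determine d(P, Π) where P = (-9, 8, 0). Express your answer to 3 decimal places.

CH = (-10, -7, 5), CB = (-11, -7, 5); a normal to Π is CH × CB = (0, -5, -7).
Using C: Π has equation -5y - 7z = -4.
n·P − d = (0)·(-9) + (-5)·(8) + (-7)·(0) − (-4) = -36; |n| = √74.
Distance = |-36| / √74 = 36/√74 ≈ 4.185.

4.185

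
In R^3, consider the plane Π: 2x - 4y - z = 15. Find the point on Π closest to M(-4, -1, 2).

Foot = M − λn with λ = (n·M − d)/|n|² = (-6 − 15)/21 = -1.
Foot = (-4, -1, 2) − (-1)·(2, -4, -1) = (-2, -5, 1).

(-2, -5, 1)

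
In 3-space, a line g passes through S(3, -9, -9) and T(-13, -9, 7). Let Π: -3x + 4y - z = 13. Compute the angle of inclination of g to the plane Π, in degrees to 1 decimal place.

16.1

A direction vector for g is T − S = (-16, 0, 16).
sin θ = |n·v| / (|n||v|) = |32| / (√26 · √512) = 0.27735.
θ ≈ 16.1°.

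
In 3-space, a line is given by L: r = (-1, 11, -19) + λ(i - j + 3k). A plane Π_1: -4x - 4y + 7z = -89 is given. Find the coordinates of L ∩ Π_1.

(3, 7, -7)

Substitute r = (-1, 11, -19) + t(1, -1, 3) into the plane: -173 + 21t = -89, so t = 4.
Intersection: (-1, 11, -19) + 4·(1, -1, 3) = (3, 7, -7).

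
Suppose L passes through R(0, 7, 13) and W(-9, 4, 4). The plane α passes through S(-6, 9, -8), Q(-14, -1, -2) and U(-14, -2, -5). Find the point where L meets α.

A direction vector for L is W − R = (-9, -3, -9).
SQ = (-8, -10, 6), SU = (-8, -11, 3); a normal to α is SQ × SU = (36, -24, 8).
Using S: α has equation 36x - 24y + 8z = -496.
Substitute r = (0, 7, 13) + t(-9, -3, -9) into the plane: -64 + (-324)t = -496, so t = 4/3.
Intersection: (0, 7, 13) + (4/3)·(-9, -3, -9) = (-12, 3, 1).

(-12, 3, 1)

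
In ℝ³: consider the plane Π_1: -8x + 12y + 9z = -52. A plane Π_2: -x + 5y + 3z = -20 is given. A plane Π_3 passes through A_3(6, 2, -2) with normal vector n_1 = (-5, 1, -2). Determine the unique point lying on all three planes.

(2, -6, 4)

Π_3: n_1·r = n_1·A_3 gives -5x + y - 2z = -24.
Solving the 3×3 linear system -8x + 12y + 9z = -52, -x + 5y + 3z = -20, -5x + y - 2z = -24 (e.g. by elimination or Cramer's rule, determinant = 116) gives (2, -6, 4).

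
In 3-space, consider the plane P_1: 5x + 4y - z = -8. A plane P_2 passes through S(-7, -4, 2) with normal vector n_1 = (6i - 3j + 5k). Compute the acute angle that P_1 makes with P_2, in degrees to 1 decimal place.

P_2: n_1·r = n_1·S gives 6x - 3y + 5z = -20.
cos θ = |n₁·n₂| / (|n₁||n₂|) = |13| / (√42 · √70).
θ = arccos(0.23976) ≈ 76.1°.

76.1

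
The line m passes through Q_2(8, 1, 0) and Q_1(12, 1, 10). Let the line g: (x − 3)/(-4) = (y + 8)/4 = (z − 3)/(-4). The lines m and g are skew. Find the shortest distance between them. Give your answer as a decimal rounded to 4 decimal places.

9.4088

A direction vector for m is Q_1 − Q_2 = (4, 0, 10).
g has direction (-4, 4, -4) through (3, -8, 3).
Common perpendicular direction n = (4, 0, 10) × (-4, 4, -4) = (-40, -24, 16).
With w = (3, -8, 3) − (8, 1, 0) = (-5, -9, 3), w · n = 464.
Distance = |w · n| / |n| = |464| / √2432 ≈ 9.4088.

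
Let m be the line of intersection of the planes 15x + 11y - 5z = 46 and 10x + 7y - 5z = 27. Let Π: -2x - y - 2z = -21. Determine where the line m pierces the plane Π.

(11, -9, 4)

Direction of m: (15, 11, -5) × (10, 7, -5) = (-20, 25, -5).
A point on m: solving the two plane equations with x = 3 gives (3, 1, 2).
Substitute r = (3, 1, 2) + t(-20, 25, -5) into the plane: -11 + 25t = -21, so t = -2/5.
Intersection: (3, 1, 2) + (-2/5)·(-20, 25, -5) = (11, -9, 4).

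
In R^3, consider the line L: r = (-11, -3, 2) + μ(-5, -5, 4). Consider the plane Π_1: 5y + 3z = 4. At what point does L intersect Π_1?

(-6, 2, -2)

Substitute r = (-11, -3, 2) + t(-5, -5, 4) into the plane: -9 + (-13)t = 4, so t = -1.
Intersection: (-11, -3, 2) + (-1)·(-5, -5, 4) = (-6, 2, -2).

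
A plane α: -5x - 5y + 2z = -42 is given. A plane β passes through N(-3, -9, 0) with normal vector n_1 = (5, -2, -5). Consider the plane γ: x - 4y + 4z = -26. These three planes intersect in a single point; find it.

β: n_1·r = n_1·N gives 5x - 2y - 5z = 3.
Solving the 3×3 linear system -5x - 5y + 2z = -42, 5x - 2y - 5z = 3, x - 4y + 4z = -26 (e.g. by elimination or Cramer's rule, determinant = 229) gives (2, 6, -1).

(2, 6, -1)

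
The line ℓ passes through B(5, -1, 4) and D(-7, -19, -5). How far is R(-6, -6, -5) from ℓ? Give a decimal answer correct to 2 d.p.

7.73

A direction vector for ℓ is D − B = (-12, -18, -9).
Taking (5, -1, 4) on ℓ with direction v = (-12, -18, -9): w = R − (5, -1, 4) = (-11, -5, -9), and w × v = (-117, 9, 138).
Distance = |w × v| / |v| = √32814 / √549 ≈ 7.73.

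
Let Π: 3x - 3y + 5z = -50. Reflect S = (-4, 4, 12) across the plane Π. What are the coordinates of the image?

(-16, 16, -8)

λ = (n·S − d)/|n|² = (36 − (-50))/43 = 2.
Reflection = S − 2λn = (-4, 4, 12) − 4·(3, -3, 5) = (-16, 16, -8).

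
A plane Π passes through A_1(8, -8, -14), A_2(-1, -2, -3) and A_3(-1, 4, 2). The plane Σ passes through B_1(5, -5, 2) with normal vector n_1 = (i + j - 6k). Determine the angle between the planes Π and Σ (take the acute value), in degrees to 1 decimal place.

46.8

A_1A_2 = (-9, 6, 11), A_1A_3 = (-9, 12, 16); a normal to Π is A_1A_2 × A_1A_3 = (-36, 45, -54).
Using A_1: Π has equation -36x + 45y - 54z = 108.
Σ: n_1·r = n_1·B_1 gives x + y - 6z = -12.
cos θ = |n₁·n₂| / (|n₁||n₂|) = |333| / (√6237 · √38).
θ = arccos(0.68401) ≈ 46.8°.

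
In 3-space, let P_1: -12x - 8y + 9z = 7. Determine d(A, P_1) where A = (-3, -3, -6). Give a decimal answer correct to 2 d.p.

0.06

n·A − d = (-12)·(-3) + (-8)·(-3) + (9)·(-6) − 7 = -1; |n| = √289.
Distance = |-1| / √289 = 1/√289 ≈ 0.06.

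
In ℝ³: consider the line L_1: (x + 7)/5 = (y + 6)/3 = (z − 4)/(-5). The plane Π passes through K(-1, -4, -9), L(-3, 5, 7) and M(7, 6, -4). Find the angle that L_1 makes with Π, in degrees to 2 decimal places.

11.12

L_1 has direction (5, 3, -5) through (-7, -6, 4).
KL = (-2, 9, 16), KM = (8, 10, 5); a normal to Π is KL × KM = (-115, 138, -92).
Using K: Π has equation -115x + 138y - 92z = 391.
sin θ = |n·v| / (|n||v|) = |299| / (√40733 · √59) = 0.19287.
θ ≈ 11.12°.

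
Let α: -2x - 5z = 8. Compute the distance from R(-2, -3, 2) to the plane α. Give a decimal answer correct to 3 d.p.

n·R − d = (-2)·(-2) + (0)·(-3) + (-5)·(2) − 8 = -14; |n| = √29.
Distance = |-14| / √29 = 14/√29 ≈ 2.600.

2.600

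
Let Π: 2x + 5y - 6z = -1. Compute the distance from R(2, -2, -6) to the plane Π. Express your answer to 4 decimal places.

n·R − d = (2)·(2) + (5)·(-2) + (-6)·(-6) − (-1) = 31; |n| = √65.
Distance = |31| / √65 = 31/√65 ≈ 3.8451.

3.8451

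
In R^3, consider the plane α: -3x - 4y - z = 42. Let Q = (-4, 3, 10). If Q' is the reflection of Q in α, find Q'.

(-16, -13, 6)

λ = (n·Q − d)/|n|² = (-10 − 42)/26 = -2.
Reflection = Q − 2λn = (-4, 3, 10) − (-4)·(-3, -4, -1) = (-16, -13, 6).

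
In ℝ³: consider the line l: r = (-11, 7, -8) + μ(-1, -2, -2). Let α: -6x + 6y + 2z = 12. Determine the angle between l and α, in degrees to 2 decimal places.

sin θ = |n·v| / (|n||v|) = |-10| / (√76 · √9) = 0.38236.
θ ≈ 22.48°.

22.48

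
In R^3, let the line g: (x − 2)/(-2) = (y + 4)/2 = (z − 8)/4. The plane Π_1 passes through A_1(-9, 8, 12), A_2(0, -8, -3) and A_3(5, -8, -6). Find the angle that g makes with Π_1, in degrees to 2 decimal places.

g has direction (-2, 2, 4) through (2, -4, 8).
A_1A_2 = (9, -16, -15), A_1A_3 = (14, -16, -18); a normal to Π_1 is A_1A_2 × A_1A_3 = (48, -48, 80).
Using A_1: Π_1 has equation 48x - 48y + 80z = 144.
sin θ = |n·v| / (|n||v|) = |128| / (√11008 · √24) = 0.24903.
θ ≈ 14.42°.

14.42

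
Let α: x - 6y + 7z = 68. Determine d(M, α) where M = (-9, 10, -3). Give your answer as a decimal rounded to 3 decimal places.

n·M − d = (1)·(-9) + (-6)·(10) + (7)·(-3) − 68 = -158; |n| = √86.
Distance = |-158| / √86 = 158/√86 ≈ 17.038.

17.038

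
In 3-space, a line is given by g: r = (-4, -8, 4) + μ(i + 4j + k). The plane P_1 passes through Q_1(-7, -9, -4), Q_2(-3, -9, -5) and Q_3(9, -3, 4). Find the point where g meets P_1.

Q_1Q_2 = (4, 0, -1), Q_1Q_3 = (16, 6, 8); a normal to P_1 is Q_1Q_2 × Q_1Q_3 = (6, -48, 24).
Using Q_1: P_1 has equation 6x - 48y + 24z = 294.
Substitute r = (-4, -8, 4) + t(1, 4, 1) into the plane: 456 + (-162)t = 294, so t = 1.
Intersection: (-4, -8, 4) + 1·(1, 4, 1) = (-3, -4, 5).

(-3, -4, 5)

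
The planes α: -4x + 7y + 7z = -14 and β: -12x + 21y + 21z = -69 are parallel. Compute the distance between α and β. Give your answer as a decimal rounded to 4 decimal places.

Rescale β by 1/3: -4x + 7y + 7z = -23. Then distance = |-14 − (-23)| / √114 ≈ 0.8429.

0.8429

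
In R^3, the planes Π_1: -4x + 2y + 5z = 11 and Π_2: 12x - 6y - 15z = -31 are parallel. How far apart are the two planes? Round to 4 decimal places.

0.0994

Rescale Π_2 by 1/(-3): -4x + 2y + 5z = 31/3. Then distance = |11 − (31/3)| / √45 ≈ 0.0994.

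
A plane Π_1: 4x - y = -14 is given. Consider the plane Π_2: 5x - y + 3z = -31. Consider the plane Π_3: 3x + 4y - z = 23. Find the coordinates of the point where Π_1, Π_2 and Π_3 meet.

(-2, 6, -5)

Solving the 3×3 linear system 4x - y = -14, 5x - y + 3z = -31, 3x + 4y - z = 23 (e.g. by elimination or Cramer's rule, determinant = -58) gives (-2, 6, -5).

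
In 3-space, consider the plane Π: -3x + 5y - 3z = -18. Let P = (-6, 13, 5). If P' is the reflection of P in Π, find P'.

(6, -7, 17)

λ = (n·P − d)/|n|² = (68 − (-18))/43 = 2.
Reflection = P − 2λn = (-6, 13, 5) − 4·(-3, 5, -3) = (6, -7, 17).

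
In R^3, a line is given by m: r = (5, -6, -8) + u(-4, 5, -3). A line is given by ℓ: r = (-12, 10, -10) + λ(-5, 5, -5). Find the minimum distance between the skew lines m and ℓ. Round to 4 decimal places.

Common perpendicular direction n = (-4, 5, -3) × (-5, 5, -5) = (-10, -5, 5).
With w = (-12, 10, -10) − (5, -6, -8) = (-17, 16, -2), w · n = 80.
Distance = |w · n| / |n| = |80| / √150 ≈ 6.5320.

6.5320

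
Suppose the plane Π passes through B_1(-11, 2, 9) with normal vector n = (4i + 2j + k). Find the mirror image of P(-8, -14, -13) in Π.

Π: n·r = n·B_1 gives 4x + 2y + z = -31.
λ = (n·P − d)/|n|² = (-73 − (-31))/21 = -2.
Reflection = P − 2λn = (-8, -14, -13) − (-4)·(4, 2, 1) = (8, -6, -9).

(8, -6, -9)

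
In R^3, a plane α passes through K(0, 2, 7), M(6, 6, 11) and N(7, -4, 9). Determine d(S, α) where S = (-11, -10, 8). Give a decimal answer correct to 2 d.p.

KM = (6, 4, 4), KN = (7, -6, 2); a normal to α is KM × KN = (32, 16, -64).
Using K: α has equation 32x + 16y - 64z = -416.
n·S − d = (32)·(-11) + (16)·(-10) + (-64)·(8) − (-416) = -608; |n| = √5376.
Distance = |-608| / √5376 = 608/√5376 ≈ 8.29.

8.29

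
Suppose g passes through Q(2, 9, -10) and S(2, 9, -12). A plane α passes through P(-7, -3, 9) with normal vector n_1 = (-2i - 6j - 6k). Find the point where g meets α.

(2, 9, -6)

A direction vector for g is S − Q = (0, 0, -2).
α: n_1·r = n_1·P gives -2x - 6y - 6z = -22.
Substitute r = (2, 9, -10) + t(0, 0, -2) into the plane: 2 + 12t = -22, so t = -2.
Intersection: (2, 9, -10) + (-2)·(0, 0, -2) = (2, 9, -6).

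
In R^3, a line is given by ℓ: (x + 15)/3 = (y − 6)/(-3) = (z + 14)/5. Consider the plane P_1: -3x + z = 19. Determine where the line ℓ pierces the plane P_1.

(-6, -3, 1)

ℓ has direction (3, -3, 5) through (-15, 6, -14).
Substitute r = (-15, 6, -14) + t(3, -3, 5) into the plane: 31 + (-4)t = 19, so t = 3.
Intersection: (-15, 6, -14) + 3·(3, -3, 5) = (-6, -3, 1).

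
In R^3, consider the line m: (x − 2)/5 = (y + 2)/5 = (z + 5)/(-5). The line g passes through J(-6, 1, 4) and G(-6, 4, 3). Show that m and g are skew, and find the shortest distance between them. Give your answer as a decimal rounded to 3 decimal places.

3.742

m has direction (5, 5, -5) through (2, -2, -5).
A direction vector for g is G − J = (0, 3, -1).
Common perpendicular direction n = (5, 5, -5) × (0, 3, -1) = (10, 5, 15).
With w = (-6, 1, 4) − (2, -2, -5) = (-8, 3, 9), w · n = 70.
Since n ≠ 0 the lines are not parallel, and w · n = 70 ≠ 0 so they do not intersect; hence they are skew.
Distance = |w · n| / |n| = |70| / √350 ≈ 3.742.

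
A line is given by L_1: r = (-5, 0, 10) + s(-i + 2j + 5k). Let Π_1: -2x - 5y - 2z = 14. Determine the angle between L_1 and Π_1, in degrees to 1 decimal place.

sin θ = |n·v| / (|n||v|) = |-18| / (√33 · √30) = 0.57208.
θ ≈ 34.9°.

34.9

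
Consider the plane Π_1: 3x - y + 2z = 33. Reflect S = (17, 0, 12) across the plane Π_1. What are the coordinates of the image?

λ = (n·S − d)/|n|² = (75 − 33)/14 = 3.
Reflection = S − 2λn = (17, 0, 12) − 6·(3, -1, 2) = (-1, 6, 0).

(-1, 6, 0)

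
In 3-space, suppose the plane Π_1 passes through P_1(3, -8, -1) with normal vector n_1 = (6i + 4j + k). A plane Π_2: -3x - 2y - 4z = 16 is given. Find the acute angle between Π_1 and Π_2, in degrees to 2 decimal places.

40.07

Π_1: n_1·r = n_1·P_1 gives 6x + 4y + z = -15.
cos θ = |n₁·n₂| / (|n₁||n₂|) = |-30| / (√53 · √29).
θ = arccos(0.76522) ≈ 40.07°.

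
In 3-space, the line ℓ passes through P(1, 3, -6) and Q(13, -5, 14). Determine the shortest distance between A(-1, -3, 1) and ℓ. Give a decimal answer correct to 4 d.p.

A direction vector for ℓ is Q − P = (12, -8, 20).
Taking (1, 3, -6) on ℓ with direction v = (12, -8, 20): w = A − (1, 3, -6) = (-2, -6, 7), and w × v = (-64, 124, 88).
Distance = |w × v| / |v| = √27216 / √608 ≈ 6.6905.

6.6905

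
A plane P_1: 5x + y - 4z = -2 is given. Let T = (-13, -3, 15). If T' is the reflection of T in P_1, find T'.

(17, 3, -9)

λ = (n·T − d)/|n|² = (-128 − (-2))/42 = -3.
Reflection = T − 2λn = (-13, -3, 15) − (-6)·(5, 1, -4) = (17, 3, -9).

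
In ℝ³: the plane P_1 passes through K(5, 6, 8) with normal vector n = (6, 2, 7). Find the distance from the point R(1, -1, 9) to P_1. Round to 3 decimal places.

P_1: n·r = n·K gives 6x + 2y + 7z = 98.
n·R − d = (6)·(1) + (2)·(-1) + (7)·(9) − 98 = -31; |n| = √89.
Distance = |-31| / √89 = 31/√89 ≈ 3.286.

3.286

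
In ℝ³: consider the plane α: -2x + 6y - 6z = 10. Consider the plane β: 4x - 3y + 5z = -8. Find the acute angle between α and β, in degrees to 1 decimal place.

cos θ = |n₁·n₂| / (|n₁||n₂|) = |-56| / (√76 · √50).
θ = arccos(0.90844) ≈ 24.7°.

24.7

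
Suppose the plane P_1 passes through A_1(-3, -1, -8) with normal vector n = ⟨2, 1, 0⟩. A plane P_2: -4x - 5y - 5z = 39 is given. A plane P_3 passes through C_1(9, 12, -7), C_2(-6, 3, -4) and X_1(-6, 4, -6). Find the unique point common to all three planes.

(-6, 5, -8)

P_1: n·r = n·A_1 gives 2x + y = -7.
C_1C_2 = (-15, -9, 3), C_1X_1 = (-15, -8, 1); a normal to P_3 is C_1C_2 × C_1X_1 = (15, -30, -15).
Using C_1: P_3 has equation 15x - 30y - 15z = -120.
Solving the 3×3 linear system 2x + y = -7, -4x - 5y - 5z = 39, 15x - 30y - 15z = -120 (e.g. by elimination or Cramer's rule, determinant = -285) gives (-6, 5, -8).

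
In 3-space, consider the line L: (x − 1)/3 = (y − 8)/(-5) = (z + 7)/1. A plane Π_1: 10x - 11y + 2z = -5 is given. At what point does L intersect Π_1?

(4, 3, -6)

L has direction (3, -5, 1) through (1, 8, -7).
Substitute r = (1, 8, -7) + t(3, -5, 1) into the plane: -92 + 87t = -5, so t = 1.
Intersection: (1, 8, -7) + 1·(3, -5, 1) = (4, 3, -6).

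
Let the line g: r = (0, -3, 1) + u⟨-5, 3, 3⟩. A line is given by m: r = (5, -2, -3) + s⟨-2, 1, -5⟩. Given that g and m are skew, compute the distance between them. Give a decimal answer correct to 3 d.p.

3.486

Common perpendicular direction n = (-5, 3, 3) × (-2, 1, -5) = (-18, -31, 1).
With w = (5, -2, -3) − (0, -3, 1) = (5, 1, -4), w · n = -125.
Distance = |w · n| / |n| = |-125| / √1286 ≈ 3.486.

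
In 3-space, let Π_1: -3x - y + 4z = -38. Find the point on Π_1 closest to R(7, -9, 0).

(10, -8, -4)

Foot = R − λn with λ = (n·R − d)/|n|² = (-12 − (-38))/26 = 1.
Foot = (7, -9, 0) − 1·(-3, -1, 4) = (10, -8, -4).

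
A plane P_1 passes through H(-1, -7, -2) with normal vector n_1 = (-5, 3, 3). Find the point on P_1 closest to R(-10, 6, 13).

(5, -3, 4)

P_1: n_1·r = n_1·H gives -5x + 3y + 3z = -22.
Foot = R − λn with λ = (n·R − d)/|n|² = (107 − (-22))/43 = 3.
Foot = (-10, 6, 13) − 3·(-5, 3, 3) = (5, -3, 4).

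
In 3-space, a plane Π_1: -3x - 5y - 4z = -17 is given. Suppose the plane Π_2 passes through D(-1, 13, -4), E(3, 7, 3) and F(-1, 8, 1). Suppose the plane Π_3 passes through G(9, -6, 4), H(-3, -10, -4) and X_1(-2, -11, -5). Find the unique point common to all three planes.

DE = (4, -6, 7), DF = (0, -5, 5); a normal to Π_2 is DE × DF = (5, -20, -20).
Using D: Π_2 has equation 5x - 20y - 20z = -185.
GH = (-12, -4, -8), GX_1 = (-11, -5, -9); a normal to Π_3 is GH × GX_1 = (-4, -20, 16).
Using G: Π_3 has equation -4x - 20y + 16z = 148.
Solving the 3×3 linear system -3x - 5y - 4z = -17, 5x - 20y - 20z = -185, -4x - 20y + 16z = 148 (e.g. by elimination or Cramer's rule, determinant = 2880) gives (-5, 0, 8).

(-5, 0, 8)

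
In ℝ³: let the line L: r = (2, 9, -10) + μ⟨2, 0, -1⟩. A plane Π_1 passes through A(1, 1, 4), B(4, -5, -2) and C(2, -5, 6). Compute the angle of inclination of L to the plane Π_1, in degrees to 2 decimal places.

47.55

AB = (3, -6, -6), AC = (1, -6, 2); a normal to Π_1 is AB × AC = (-48, -12, -12).
Using A: Π_1 has equation -48x - 12y - 12z = -108.
sin θ = |n·v| / (|n||v|) = |-84| / (√2592 · √5) = 0.73786.
θ ≈ 47.55°.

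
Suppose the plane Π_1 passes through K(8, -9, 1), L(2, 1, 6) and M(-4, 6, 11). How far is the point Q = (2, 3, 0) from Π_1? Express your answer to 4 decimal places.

4.6093

KL = (-6, 10, 5), KM = (-12, 15, 10); a normal to Π_1 is KL × KM = (25, 0, 30).
Using K: Π_1 has equation 25x + 30z = 230.
n·Q − d = (25)·(2) + (0)·(3) + (30)·(0) − 230 = -180; |n| = √1525.
Distance = |-180| / √1525 = 180/√1525 ≈ 4.6093.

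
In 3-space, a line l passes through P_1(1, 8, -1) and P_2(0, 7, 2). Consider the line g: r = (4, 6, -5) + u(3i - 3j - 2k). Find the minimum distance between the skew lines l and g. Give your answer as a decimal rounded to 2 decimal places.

A direction vector for l is P_2 − P_1 = (-1, -1, 3).
Common perpendicular direction n = (-1, -1, 3) × (3, -3, -2) = (11, 7, 6).
With w = (4, 6, -5) − (1, 8, -1) = (3, -2, -4), w · n = -5.
Distance = |w · n| / |n| = |-5| / √206 ≈ 0.35.

0.35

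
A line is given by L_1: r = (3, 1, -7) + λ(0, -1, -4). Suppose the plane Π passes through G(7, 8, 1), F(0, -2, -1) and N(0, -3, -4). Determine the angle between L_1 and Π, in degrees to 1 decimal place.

2.7

GF = (-7, -10, -2), GN = (-7, -11, -5); a normal to Π is GF × GN = (28, -21, 7).
Using G: Π has equation 28x - 21y + 7z = 35.
sin θ = |n·v| / (|n||v|) = |-7| / (√1274 · √17) = 0.04757.
θ ≈ 2.7°.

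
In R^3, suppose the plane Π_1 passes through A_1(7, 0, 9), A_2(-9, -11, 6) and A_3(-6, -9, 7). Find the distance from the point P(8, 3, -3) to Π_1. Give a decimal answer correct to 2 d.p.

A_1A_2 = (-16, -11, -3), A_1A_3 = (-13, -9, -2); a normal to Π_1 is A_1A_2 × A_1A_3 = (-5, 7, 1).
Using A_1: Π_1 has equation -5x + 7y + z = -26.
n·P − d = (-5)·(8) + (7)·(3) + (1)·(-3) − (-26) = 4; |n| = √75.
Distance = |4| / √75 = 4/√75 ≈ 0.46.

0.46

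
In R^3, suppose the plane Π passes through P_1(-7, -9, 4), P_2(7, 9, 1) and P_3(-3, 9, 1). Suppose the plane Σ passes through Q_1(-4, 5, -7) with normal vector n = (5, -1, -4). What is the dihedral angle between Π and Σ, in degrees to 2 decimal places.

50.64

P_1P_2 = (14, 18, -3), P_1P_3 = (4, 18, -3); a normal to Π is P_1P_2 × P_1P_3 = (0, 30, 180).
Using P_1: Π has equation 30y + 180z = 450.
Σ: n·r = n·Q_1 gives 5x - y - 4z = 3.
cos θ = |n₁·n₂| / (|n₁||n₂|) = |-750| / (√33300 · √42).
θ = arccos(0.63418) ≈ 50.64°.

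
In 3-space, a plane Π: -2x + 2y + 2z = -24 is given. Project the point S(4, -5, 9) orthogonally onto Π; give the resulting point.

Foot = S − λn with λ = (n·S − d)/|n|² = (0 − (-24))/12 = 2.
Foot = (4, -5, 9) − 2·(-2, 2, 2) = (8, -9, 5).

(8, -9, 5)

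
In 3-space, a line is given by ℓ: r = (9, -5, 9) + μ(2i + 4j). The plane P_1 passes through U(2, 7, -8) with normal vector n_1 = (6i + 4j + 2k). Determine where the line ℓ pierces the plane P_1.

(7, -9, 9)

P_1: n_1·r = n_1·U gives 6x + 4y + 2z = 24.
Substitute r = (9, -5, 9) + t(2, 4, 0) into the plane: 52 + 28t = 24, so t = -1.
Intersection: (9, -5, 9) + (-1)·(2, 4, 0) = (7, -9, 9).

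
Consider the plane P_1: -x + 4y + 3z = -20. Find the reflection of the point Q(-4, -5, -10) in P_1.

λ = (n·Q − d)/|n|² = (-46 − (-20))/26 = -1.
Reflection = Q − 2λn = (-4, -5, -10) − (-2)·(-1, 4, 3) = (-6, 3, -4).

(-6, 3, -4)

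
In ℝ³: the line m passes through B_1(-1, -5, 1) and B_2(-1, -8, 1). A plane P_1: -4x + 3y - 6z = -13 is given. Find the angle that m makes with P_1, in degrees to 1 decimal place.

A direction vector for m is B_2 − B_1 = (0, -3, 0).
sin θ = |n·v| / (|n||v|) = |-9| / (√61 · √9) = 0.38411.
θ ≈ 22.6°.

22.6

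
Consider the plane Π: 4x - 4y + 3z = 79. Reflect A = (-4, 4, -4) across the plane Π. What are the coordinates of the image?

λ = (n·A − d)/|n|² = (-44 − 79)/41 = -3.
Reflection = A − 2λn = (-4, 4, -4) − (-6)·(4, -4, 3) = (20, -20, 14).

(20, -20, 14)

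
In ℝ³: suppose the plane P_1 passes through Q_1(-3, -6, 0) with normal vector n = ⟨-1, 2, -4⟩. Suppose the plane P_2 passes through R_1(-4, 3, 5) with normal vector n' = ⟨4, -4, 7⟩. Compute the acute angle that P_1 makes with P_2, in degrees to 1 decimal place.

P_1: n·r = n·Q_1 gives -x + 2y - 4z = -9.
P_2: n'·r = n'·R_1 gives 4x - 4y + 7z = 7.
cos θ = |n₁·n₂| / (|n₁||n₂|) = |-40| / (√21 · √81).
θ = arccos(0.96986) ≈ 14.1°.

14.1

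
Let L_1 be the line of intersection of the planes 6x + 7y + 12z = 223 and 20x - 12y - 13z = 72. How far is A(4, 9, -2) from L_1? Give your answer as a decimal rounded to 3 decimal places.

12.252

Direction of L_1: (6, 7, 12) × (20, -12, -13) = (53, 318, -212).
A point on L_1: solving the two plane equations with x = 12 gives (12, 1, 12).
Taking (12, 1, 12) on L_1 with direction v = (53, 318, -212): w = A − (12, 1, 12) = (-8, 8, -14), and w × v = (2756, -2438, -2968).
Distance = |w × v| / |v| = √22348404 / √148877 ≈ 12.252.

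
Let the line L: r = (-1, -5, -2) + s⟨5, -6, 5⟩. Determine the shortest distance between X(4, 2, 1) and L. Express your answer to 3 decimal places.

9.108

Taking (-1, -5, -2) on L with direction v = (5, -6, 5): w = X − (-1, -5, -2) = (5, 7, 3), and w × v = (53, -10, -65).
Distance = |w × v| / |v| = √7134 / √86 ≈ 9.108.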